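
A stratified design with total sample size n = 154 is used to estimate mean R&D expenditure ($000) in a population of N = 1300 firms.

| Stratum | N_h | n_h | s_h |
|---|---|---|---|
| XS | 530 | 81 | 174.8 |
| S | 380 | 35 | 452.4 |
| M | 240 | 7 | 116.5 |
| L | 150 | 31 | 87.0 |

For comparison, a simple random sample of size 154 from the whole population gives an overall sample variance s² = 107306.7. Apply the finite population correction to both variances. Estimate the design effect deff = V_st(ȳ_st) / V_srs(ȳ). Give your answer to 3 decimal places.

V̂(ȳ_st) = Σ W_h² (1 − n_h/N_h) s_h²/n_h, with W_h = N_h/N and N = 1300:
  stratum XS: (530/1300)²·(1 − 81/530)·174.8²/81 = 53.117
  stratum S: (380/1300)²·(1 − 35/380)·452.4²/35 = 453.621
  stratum M: (240/1300)²·(1 − 7/240)·116.5²/7 = 64.1556
  stratum L: (150/1300)²·(1 − 31/150)·87.0²/31 = 2.57886
V_st = 573.472
V_srs = (1 − 154/1300)·107306.7/154 = 614.253
deff = V_st / V_srs = 573.472/614.253 = 0.9336

deff ≈ 0.934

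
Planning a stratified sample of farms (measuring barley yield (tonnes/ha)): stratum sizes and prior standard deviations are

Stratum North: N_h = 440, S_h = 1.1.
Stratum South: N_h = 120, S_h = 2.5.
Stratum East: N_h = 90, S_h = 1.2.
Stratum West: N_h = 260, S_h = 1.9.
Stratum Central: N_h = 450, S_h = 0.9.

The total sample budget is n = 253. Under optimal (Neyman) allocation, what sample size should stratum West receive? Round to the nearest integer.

Neyman allocation: n_h = n · N_h S_h / Σ N_i S_i, with n = 253.
  stratum North: N_h·S_h = 440·1.1 = 484.00
  stratum South: N_h·S_h = 120·2.5 = 300.00
  stratum East: N_h·S_h = 90·1.2 = 108.00
  stratum West: N_h·S_h = 260·1.9 = 494.00
  stratum Central: N_h·S_h = 450·0.9 = 405.00
Σ N_h S_h = 1791.00
n for stratum West = 253·494.00/1791.00 = 69.783 → 70

70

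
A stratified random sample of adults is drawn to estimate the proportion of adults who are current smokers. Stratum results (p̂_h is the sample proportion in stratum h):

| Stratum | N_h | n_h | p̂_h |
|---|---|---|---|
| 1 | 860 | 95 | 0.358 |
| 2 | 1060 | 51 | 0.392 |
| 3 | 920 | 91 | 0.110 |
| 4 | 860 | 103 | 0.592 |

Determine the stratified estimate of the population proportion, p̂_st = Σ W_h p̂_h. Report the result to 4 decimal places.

p̂_st ≈ 0.3605

N = 3700; stratum weights W_h = N_h/N.
p̂_st = Σ W_h p̂_h = (860·0.358 + 1060·0.392 + 920·0.110 + 860·0.592)/3700 = 0.36046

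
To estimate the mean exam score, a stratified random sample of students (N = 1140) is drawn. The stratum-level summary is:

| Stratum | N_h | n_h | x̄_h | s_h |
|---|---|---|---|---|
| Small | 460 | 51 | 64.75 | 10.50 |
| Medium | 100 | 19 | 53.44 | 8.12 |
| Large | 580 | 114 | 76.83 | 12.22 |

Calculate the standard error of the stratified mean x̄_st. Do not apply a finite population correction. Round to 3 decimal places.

SE(x̄_st) ≈ 0.847

V̂(x̄_st) = Σ W_h² s_h²/n_h, with W_h = N_h/N and N = 1140:
  stratum Small: (460/1140)²·10.50²/51 = 0.351977
  stratum Medium: (100/1140)²·8.12²/19 = 0.0267023
  stratum Large: (580/1140)²·12.22²/114 = 0.339066
V̂(x̄_st) = 0.717745
SE(x̄_st) = √0.717745 = 0.847198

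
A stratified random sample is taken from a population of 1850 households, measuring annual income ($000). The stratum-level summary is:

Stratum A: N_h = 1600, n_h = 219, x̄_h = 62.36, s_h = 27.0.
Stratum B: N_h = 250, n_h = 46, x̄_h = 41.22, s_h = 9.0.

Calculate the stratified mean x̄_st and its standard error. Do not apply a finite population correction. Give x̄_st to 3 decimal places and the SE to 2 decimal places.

x̄_st = Σ W_h x̄_h = (1600·62.36 + 250·41.22)/1850 = 59.50324
V̂(x̄_st) = Σ W_h² s_h²/n_h, with W_h = N_h/N and N = 1850:
  stratum A: (1600/1850)²·27.0²/219 = 2.48989
  stratum B: (250/1850)²·9.0²/46 = 0.0321561
V̂(x̄_st) = 2.52204
SE(x̄_st) = √2.52204 = 1.58809

x̄_st ≈ 59.503, SE ≈ 1.59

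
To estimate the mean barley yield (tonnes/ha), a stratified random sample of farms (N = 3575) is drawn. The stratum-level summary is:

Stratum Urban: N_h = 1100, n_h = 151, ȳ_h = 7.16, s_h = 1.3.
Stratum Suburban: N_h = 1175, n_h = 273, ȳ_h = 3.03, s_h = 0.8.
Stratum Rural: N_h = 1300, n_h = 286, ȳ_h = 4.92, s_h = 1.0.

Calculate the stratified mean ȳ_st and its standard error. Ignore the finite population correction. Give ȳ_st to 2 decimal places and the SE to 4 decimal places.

ȳ_st = Σ W_h ȳ_h = (1100·7.16 + 1175·3.03 + 1300·4.92)/3575 = 4.98804
V̂(ȳ_st) = Σ W_h² s_h²/n_h, with W_h = N_h/N and N = 3575:
  stratum Urban: (1100/3575)²·1.3²/151 = 0.0010596
  stratum Suburban: (1175/3575)²·0.8²/273 = 0.000253245
  stratum Rural: (1300/3575)²·1.0²/286 = 0.000462348
V̂(ȳ_st) = 0.0017752
SE(ȳ_st) = √0.0017752 = 0.0421331

ȳ_st ≈ 4.99, SE ≈ 0.0421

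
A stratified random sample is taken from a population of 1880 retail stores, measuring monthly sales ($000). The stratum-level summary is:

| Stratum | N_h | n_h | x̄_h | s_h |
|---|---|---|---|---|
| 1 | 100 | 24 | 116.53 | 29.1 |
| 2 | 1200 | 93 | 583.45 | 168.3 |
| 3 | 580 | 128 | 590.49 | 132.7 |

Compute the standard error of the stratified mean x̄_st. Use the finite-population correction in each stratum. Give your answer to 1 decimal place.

SE(x̄_st) ≈ 11.2

V̂(x̄_st) = Σ W_h² (1 − n_h/N_h) s_h²/n_h, with W_h = N_h/N and N = 1880:
  stratum 1: (100/1880)²·(1 − 24/100)·29.1²/24 = 0.0758704
  stratum 2: (1200/1880)²·(1 − 93/1200)·168.3²/93 = 114.472
  stratum 3: (580/1880)²·(1 − 128/580)·132.7²/128 = 10.2043
V̂(x̄_st) = 124.752
SE(x̄_st) = √124.752 = 11.1692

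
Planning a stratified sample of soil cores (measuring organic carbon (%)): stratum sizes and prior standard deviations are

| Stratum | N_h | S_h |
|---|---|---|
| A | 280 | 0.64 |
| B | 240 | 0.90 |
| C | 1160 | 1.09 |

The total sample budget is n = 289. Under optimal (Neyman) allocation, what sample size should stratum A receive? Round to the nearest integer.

Neyman allocation: n_h = n · N_h S_h / Σ N_i S_i, with n = 289.
  stratum A: N_h·S_h = 280·0.64 = 179.20
  stratum B: N_h·S_h = 240·0.90 = 216.00
  stratum C: N_h·S_h = 1160·1.09 = 1264.40
Σ N_h S_h = 1659.60
n for stratum A = 289·179.20/1659.60 = 31.206 → 31

31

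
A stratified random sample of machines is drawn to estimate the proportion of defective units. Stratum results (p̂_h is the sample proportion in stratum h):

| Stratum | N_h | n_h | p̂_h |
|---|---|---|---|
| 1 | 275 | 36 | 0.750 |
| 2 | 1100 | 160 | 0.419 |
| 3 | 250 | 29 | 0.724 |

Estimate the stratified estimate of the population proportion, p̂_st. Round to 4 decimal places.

N = 1625; stratum weights W_h = N_h/N.
p̂_st = Σ W_h p̂_h = (275·0.750 + 1100·0.419 + 250·0.724)/1625 = 0.52194

p̂_st ≈ 0.5219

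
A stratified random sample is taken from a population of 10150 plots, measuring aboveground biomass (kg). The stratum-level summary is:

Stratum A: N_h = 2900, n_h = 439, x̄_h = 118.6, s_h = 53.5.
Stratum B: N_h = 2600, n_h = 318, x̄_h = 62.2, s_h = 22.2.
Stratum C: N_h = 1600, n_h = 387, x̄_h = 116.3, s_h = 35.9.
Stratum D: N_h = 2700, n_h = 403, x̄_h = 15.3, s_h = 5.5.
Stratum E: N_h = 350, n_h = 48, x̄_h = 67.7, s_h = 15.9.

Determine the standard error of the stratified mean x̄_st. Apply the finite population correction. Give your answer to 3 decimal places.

V̂(x̄_st) = Σ W_h² (1 − n_h/N_h) s_h²/n_h, with W_h = N_h/N and N = 10150:
  stratum A: (2900/10150)²·(1 − 439/2900)·53.5²/439 = 0.451669
  stratum B: (2600/10150)²·(1 − 318/2600)·22.2²/318 = 0.0892557
  stratum C: (1600/10150)²·(1 − 387/1600)·35.9²/387 = 0.0627374
  stratum D: (2700/10150)²·(1 − 403/2700)·5.5²/403 = 0.00451869
  stratum E: (350/10150)²·(1 − 48/350)·15.9²/48 = 0.00540376
V̂(x̄_st) = 0.613585
SE(x̄_st) = √0.613585 = 0.783317

SE(x̄_st) ≈ 0.783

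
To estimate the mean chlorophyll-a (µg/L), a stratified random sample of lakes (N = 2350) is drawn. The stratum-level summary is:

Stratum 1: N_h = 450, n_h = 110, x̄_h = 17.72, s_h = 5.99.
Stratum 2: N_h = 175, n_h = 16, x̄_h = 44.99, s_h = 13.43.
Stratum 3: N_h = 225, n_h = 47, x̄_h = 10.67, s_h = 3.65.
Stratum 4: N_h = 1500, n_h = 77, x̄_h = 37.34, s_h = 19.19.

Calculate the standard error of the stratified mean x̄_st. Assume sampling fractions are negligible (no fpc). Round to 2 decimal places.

SE(x̄_st) ≈ 1.42

V̂(x̄_st) = Σ W_h² s_h²/n_h, with W_h = N_h/N and N = 2350:
  stratum 1: (450/2350)²·5.99²/110 = 0.0119605
  stratum 2: (175/2350)²·13.43²/16 = 0.0625133
  stratum 3: (225/2350)²·3.65²/47 = 0.00259847
  stratum 4: (1500/2350)²·19.19²/77 = 1.94853
V̂(x̄_st) = 2.0256
SE(x̄_st) = √2.0256 = 1.42323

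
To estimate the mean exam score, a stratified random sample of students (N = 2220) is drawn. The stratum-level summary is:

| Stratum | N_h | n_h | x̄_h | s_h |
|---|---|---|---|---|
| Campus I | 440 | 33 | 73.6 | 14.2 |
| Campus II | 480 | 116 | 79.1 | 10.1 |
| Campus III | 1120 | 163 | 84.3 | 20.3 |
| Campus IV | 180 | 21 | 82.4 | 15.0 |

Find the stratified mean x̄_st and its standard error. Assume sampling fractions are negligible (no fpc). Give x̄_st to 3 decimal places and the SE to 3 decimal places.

x̄_st = Σ W_h x̄_h = (440·73.6 + 480·79.1 + 1120·84.3 + 180·82.4)/2220 = 80.90090
V̂(x̄_st) = Σ W_h² s_h²/n_h, with W_h = N_h/N and N = 2220:
  stratum Campus I: (440/2220)²·14.2²/33 = 0.240028
  stratum Campus II: (480/2220)²·10.1²/116 = 0.0411113
  stratum Campus III: (1120/2220)²·20.3²/163 = 0.643479
  stratum Campus IV: (180/2220)²·15.0²/21 = 0.0704372
V̂(x̄_st) = 0.995056
SE(x̄_st) = √0.995056 = 0.997525

x̄_st ≈ 80.901, SE ≈ 0.998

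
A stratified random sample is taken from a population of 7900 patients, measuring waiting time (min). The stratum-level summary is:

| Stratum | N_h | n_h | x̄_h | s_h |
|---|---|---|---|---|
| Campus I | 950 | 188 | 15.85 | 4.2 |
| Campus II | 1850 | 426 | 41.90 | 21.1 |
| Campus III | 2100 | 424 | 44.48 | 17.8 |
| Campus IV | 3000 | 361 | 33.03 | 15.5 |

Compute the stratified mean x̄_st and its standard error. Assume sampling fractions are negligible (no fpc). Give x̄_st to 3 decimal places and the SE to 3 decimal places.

x̄_st = Σ W_h x̄_h = (950·15.85 + 1850·41.90 + 2100·44.48 + 3000·33.03)/7900 = 36.08487
V̂(x̄_st) = Σ W_h² s_h²/n_h, with W_h = N_h/N and N = 7900:
  stratum Campus I: (950/7900)²·4.2²/188 = 0.00135686
  stratum Campus II: (1850/7900)²·21.1²/426 = 0.0573119
  stratum Campus III: (2100/7900)²·17.8²/424 = 0.052803
  stratum Campus IV: (3000/7900)²·15.5²/361 = 0.095972
V̂(x̄_st) = 0.207444
SE(x̄_st) = √0.207444 = 0.45546

x̄_st ≈ 36.085, SE ≈ 0.455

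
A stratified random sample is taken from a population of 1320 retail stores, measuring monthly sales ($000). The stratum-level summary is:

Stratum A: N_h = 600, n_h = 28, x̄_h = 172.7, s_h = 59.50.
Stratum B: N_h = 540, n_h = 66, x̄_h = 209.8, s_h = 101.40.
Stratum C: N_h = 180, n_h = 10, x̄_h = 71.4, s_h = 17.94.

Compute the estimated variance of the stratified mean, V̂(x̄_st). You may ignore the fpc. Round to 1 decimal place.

V̂(x̄_st) = Σ W_h² s_h²/n_h, with W_h = N_h/N and N = 1320:
  stratum A: (600/1320)²·59.50²/28 = 26.1235
  stratum B: (540/1320)²·101.40²/66 = 26.0718
  stratum C: (180/1320)²·17.94²/10 = 0.59847
V̂(x̄_st) = 52.7938

V̂(x̄_st) ≈ 52.8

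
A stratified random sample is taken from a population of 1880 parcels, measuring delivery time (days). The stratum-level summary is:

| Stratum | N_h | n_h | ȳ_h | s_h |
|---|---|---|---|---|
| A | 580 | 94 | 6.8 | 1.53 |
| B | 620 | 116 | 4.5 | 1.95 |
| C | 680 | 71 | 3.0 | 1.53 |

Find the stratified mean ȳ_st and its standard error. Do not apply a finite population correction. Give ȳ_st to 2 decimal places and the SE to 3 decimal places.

ȳ_st ≈ 4.67, SE ≈ 0.101

ȳ_st = Σ W_h ȳ_h = (580·6.8 + 620·4.5 + 680·3.0)/1880 = 4.66702
V̂(ȳ_st) = Σ W_h² s_h²/n_h, with W_h = N_h/N and N = 1880:
  stratum A: (580/1880)²·1.53²/94 = 0.00237026
  stratum B: (620/1880)²·1.95²/116 = 0.00356516
  stratum C: (680/1880)²·1.53²/71 = 0.00431347
V̂(ȳ_st) = 0.0102489
SE(ȳ_st) = √0.0102489 = 0.101237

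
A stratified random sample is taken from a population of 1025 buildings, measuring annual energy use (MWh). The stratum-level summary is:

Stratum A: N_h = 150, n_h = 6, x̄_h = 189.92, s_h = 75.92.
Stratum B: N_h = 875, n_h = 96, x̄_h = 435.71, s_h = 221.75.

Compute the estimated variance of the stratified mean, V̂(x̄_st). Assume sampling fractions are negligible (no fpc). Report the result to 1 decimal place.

V̂(x̄_st) ≈ 393.8

V̂(x̄_st) = Σ W_h² s_h²/n_h, with W_h = N_h/N and N = 1025:
  stratum A: (150/1025)²·75.92²/6 = 20.5729
  stratum B: (875/1025)²·221.75²/96 = 373.271
V̂(x̄_st) = 393.844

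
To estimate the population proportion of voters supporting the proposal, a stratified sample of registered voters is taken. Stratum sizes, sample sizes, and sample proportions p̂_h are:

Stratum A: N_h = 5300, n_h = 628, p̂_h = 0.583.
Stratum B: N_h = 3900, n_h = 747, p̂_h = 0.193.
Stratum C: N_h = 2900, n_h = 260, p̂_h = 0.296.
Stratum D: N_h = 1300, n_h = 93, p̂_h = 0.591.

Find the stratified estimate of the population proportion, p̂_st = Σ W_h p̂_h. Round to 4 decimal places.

N = 13400; stratum weights W_h = N_h/N.
p̂_st = Σ W_h p̂_h = (5300·0.583 + 3900·0.193 + 2900·0.296 + 1300·0.591)/13400 = 0.40816

p̂_st ≈ 0.4082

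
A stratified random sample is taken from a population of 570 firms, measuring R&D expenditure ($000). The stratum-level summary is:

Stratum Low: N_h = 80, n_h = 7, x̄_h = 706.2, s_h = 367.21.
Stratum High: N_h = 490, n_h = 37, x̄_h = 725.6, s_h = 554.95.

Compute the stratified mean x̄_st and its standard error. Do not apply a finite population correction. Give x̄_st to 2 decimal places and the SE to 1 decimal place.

x̄_st = Σ W_h x̄_h = (80·706.2 + 490·725.6)/570 = 722.87719
V̂(x̄_st) = Σ W_h² s_h²/n_h, with W_h = N_h/N and N = 570:
  stratum Low: (80/570)²·367.21²/7 = 379.456
  stratum High: (490/570)²·554.95²/37 = 6151.04
V̂(x̄_st) = 6530.49
SE(x̄_st) = √6530.49 = 80.8115

x̄_st ≈ 722.88, SE ≈ 80.8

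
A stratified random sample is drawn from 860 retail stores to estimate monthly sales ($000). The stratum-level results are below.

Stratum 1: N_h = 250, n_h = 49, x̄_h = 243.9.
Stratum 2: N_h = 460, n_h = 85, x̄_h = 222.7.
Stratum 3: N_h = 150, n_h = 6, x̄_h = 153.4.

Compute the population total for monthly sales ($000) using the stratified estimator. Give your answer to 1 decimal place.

τ̂_st = Σ N_h x̄_h = 250·243.9 + 460·222.7 + 150·153.4 = 186427.0

τ̂_st ≈ 186427.0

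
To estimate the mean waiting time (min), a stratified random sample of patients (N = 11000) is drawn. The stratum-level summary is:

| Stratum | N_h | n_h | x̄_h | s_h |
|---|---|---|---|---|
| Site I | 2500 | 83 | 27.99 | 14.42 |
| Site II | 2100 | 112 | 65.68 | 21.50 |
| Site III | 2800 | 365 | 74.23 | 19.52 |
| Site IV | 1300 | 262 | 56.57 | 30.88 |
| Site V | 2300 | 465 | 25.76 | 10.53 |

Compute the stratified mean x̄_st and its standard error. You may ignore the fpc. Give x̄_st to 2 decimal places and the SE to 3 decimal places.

x̄_st = Σ W_h x̄_h = (2500·27.99 + 2100·65.68 + 2800·74.23 + 1300·56.57 + 2300·25.76)/11000 = 49.86691
V̂(x̄_st) = Σ W_h² s_h²/n_h, with W_h = N_h/N and N = 11000:
  stratum Site I: (2500/11000)²·14.42²/83 = 0.129404
  stratum Site II: (2100/11000)²·21.50²/112 = 0.150422
  stratum Site III: (2800/11000)²·19.52²/365 = 0.067639
  stratum Site IV: (1300/11000)²·30.88²/262 = 0.050834
  stratum Site V: (2300/11000)²·10.53²/465 = 0.010425
V̂(x̄_st) = 0.408724
SE(x̄_st) = √0.408724 = 0.639315

x̄_st ≈ 49.87, SE ≈ 0.639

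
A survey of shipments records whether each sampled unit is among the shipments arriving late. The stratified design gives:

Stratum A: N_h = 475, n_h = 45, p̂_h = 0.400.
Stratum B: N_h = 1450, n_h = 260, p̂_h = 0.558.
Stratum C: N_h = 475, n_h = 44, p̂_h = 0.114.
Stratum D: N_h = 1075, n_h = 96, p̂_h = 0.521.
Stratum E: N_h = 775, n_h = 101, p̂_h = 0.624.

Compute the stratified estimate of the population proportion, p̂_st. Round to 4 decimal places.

p̂_st ≈ 0.4934

N = 4250; stratum weights W_h = N_h/N.
p̂_st = Σ W_h p̂_h = (475·0.400 + 1450·0.558 + 475·0.114 + 1075·0.521 + 775·0.624)/4250 = 0.49339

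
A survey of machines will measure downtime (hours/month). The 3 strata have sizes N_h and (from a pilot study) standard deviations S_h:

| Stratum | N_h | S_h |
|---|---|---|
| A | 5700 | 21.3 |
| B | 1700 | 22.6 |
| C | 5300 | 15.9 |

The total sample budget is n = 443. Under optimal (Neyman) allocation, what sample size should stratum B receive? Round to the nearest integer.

Neyman allocation: n_h = n · N_h S_h / Σ N_i S_i, with n = 443.
  stratum A: N_h·S_h = 5700·21.3 = 121410.00
  stratum B: N_h·S_h = 1700·22.6 = 38420.00
  stratum C: N_h·S_h = 5300·15.9 = 84270.00
Σ N_h S_h = 244100.00
n for stratum B = 443·38420.00/244100.00 = 69.726 → 70

70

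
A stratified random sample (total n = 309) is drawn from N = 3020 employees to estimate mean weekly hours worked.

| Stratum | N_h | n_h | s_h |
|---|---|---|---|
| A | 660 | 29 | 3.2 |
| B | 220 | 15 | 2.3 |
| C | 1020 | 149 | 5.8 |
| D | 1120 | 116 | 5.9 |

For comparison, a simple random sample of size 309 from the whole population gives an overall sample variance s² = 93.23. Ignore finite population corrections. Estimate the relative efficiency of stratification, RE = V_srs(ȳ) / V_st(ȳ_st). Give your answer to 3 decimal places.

V̂(ȳ_st) = Σ W_h² s_h²/n_h, with W_h = N_h/N and N = 3020:
  stratum A: (660/3020)²·3.2²/29 = 0.0168646
  stratum B: (220/3020)²·2.3²/15 = 0.00187153
  stratum C: (1020/3020)²·5.8²/149 = 0.0257547
  stratum D: (1120/3020)²·5.9²/116 = 0.0412732
V_st = 0.085764
V_srs = s²/n = 93.23/309 = 0.301715
Relative efficiency = V_srs / V_st = 0.301715/0.085764 = 3.5180

RE ≈ 3.518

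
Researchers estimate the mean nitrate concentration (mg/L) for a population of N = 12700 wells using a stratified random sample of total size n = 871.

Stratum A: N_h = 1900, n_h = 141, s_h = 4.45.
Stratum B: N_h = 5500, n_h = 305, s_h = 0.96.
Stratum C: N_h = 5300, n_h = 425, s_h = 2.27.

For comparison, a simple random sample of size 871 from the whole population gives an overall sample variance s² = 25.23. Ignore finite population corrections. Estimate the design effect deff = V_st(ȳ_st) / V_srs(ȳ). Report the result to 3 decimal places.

V̂(ȳ_st) = Σ W_h² s_h²/n_h, with W_h = N_h/N and N = 12700:
  stratum A: (1900/12700)²·4.45²/141 = 0.00314341
  stratum B: (5500/12700)²·0.96²/305 = 0.00056671
  stratum C: (5300/12700)²·2.27²/425 = 0.00211158
V_st = 0.00582169
V_srs = s²/n = 25.23/871 = 0.0289667
deff = V_st / V_srs = 0.00582169/0.0289667 = 0.2010

deff ≈ 0.201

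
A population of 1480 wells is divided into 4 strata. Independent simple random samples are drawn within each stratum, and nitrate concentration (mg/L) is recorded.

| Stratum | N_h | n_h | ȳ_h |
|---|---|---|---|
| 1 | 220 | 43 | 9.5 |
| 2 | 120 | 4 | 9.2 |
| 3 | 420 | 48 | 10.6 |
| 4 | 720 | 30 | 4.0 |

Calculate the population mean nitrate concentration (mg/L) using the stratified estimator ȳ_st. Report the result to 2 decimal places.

ȳ_st ≈ 7.11

N = Σ N_h = 1480. Stratum weights W_h = N_h/N.
ȳ_st = (220·9.5 + 120·9.2 + 420·10.6 + 720·4.0) / 1480 = 7.1122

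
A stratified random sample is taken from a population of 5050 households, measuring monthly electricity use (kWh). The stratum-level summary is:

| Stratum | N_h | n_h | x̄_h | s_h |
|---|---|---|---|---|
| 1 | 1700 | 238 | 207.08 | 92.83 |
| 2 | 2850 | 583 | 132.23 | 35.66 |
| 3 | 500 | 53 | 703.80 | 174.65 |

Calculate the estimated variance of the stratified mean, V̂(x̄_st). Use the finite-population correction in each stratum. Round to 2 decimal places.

V̂(x̄_st) ≈ 9.13

V̂(x̄_st) = Σ W_h² (1 − n_h/N_h) s_h²/n_h, with W_h = N_h/N and N = 5050:
  stratum 1: (1700/5050)²·(1 − 238/1700)·92.83²/238 = 3.52869
  stratum 2: (2850/5050)²·(1 − 583/2850)·35.66²/583 = 0.552596
  stratum 3: (500/5050)²·(1 − 53/500)·174.65²/53 = 5.04378
V̂(x̄_st) = 9.12506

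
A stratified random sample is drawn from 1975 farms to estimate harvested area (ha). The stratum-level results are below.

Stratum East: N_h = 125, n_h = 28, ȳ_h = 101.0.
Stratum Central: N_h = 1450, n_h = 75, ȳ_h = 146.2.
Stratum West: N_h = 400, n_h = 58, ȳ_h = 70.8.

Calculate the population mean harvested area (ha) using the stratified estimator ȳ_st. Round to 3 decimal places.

N = Σ N_h = 1975. Stratum weights W_h = N_h/N.
ȳ_st = (125·101.0 + 1450·146.2 + 400·70.8) / 1975 = 128.06835

ȳ_st ≈ 128.068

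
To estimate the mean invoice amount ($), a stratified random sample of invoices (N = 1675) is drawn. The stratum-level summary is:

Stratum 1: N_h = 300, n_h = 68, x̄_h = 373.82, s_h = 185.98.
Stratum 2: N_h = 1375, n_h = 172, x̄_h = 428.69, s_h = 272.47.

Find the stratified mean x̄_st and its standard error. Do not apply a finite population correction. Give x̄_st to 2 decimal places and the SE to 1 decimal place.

x̄_st = Σ W_h x̄_h = (300·373.82 + 1375·428.69)/1675 = 418.86254
V̂(x̄_st) = Σ W_h² s_h²/n_h, with W_h = N_h/N and N = 1675:
  stratum 1: (300/1675)²·185.98²/68 = 16.3169
  stratum 2: (1375/1675)²·272.47²/172 = 290.86
V̂(x̄_st) = 307.177
SE(x̄_st) = √307.177 = 17.5265

x̄_st ≈ 418.86, SE ≈ 17.5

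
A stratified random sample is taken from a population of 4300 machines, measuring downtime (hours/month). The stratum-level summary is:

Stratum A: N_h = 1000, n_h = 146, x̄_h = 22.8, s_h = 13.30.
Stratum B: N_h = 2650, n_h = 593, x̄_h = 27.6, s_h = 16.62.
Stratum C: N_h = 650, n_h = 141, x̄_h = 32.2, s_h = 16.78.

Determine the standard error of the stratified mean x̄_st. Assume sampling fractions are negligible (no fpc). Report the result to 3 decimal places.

V̂(x̄_st) = Σ W_h² s_h²/n_h, with W_h = N_h/N and N = 4300:
  stratum A: (1000/4300)²·13.30²/146 = 0.065526
  stratum B: (2650/4300)²·16.62²/593 = 0.176914
  stratum C: (650/4300)²·16.78²/141 = 0.0456304
V̂(x̄_st) = 0.28807
SE(x̄_st) = √0.28807 = 0.536722

SE(x̄_st) ≈ 0.537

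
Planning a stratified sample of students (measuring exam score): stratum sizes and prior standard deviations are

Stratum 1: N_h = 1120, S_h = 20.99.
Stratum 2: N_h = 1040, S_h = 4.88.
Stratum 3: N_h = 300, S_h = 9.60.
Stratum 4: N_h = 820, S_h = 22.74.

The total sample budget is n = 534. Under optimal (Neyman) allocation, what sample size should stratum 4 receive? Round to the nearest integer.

Neyman allocation: n_h = n · N_h S_h / Σ N_i S_i, with n = 534.
  stratum 1: N_h·S_h = 1120·20.99 = 23508.80
  stratum 2: N_h·S_h = 1040·4.88 = 5075.20
  stratum 3: N_h·S_h = 300·9.60 = 2880.00
  stratum 4: N_h·S_h = 820·22.74 = 18646.80
Σ N_h S_h = 50110.80
n for stratum 4 = 534·18646.80/50110.80 = 198.707 → 199

199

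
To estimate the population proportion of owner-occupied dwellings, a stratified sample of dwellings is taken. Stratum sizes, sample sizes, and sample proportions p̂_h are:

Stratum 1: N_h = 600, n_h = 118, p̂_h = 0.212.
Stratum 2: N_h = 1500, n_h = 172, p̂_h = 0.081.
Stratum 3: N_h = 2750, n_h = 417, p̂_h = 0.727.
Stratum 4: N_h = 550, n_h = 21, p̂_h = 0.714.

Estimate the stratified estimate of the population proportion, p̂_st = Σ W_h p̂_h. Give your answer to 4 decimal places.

p̂_st ≈ 0.4890

N = 5400; stratum weights W_h = N_h/N.
p̂_st = Σ W_h p̂_h = (600·0.212 + 1500·0.081 + 2750·0.727 + 550·0.714)/5400 = 0.48901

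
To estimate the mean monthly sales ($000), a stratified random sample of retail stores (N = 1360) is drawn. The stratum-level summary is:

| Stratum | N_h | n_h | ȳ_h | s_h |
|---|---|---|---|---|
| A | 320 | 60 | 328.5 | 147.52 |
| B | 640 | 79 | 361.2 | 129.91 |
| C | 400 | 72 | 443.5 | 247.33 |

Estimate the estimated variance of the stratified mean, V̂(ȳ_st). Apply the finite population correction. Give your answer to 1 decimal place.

V̂(ȳ_st) ≈ 118.1

V̂(ȳ_st) = Σ W_h² (1 − n_h/N_h) s_h²/n_h, with W_h = N_h/N and N = 1360:
  stratum A: (320/1360)²·(1 − 60/320)·147.52²/60 = 16.3153
  stratum B: (640/1360)²·(1 − 79/640)·129.91²/79 = 41.469
  stratum C: (400/1360)²·(1 − 72/400)·247.33²/72 = 60.2667
V̂(ȳ_st) = 118.051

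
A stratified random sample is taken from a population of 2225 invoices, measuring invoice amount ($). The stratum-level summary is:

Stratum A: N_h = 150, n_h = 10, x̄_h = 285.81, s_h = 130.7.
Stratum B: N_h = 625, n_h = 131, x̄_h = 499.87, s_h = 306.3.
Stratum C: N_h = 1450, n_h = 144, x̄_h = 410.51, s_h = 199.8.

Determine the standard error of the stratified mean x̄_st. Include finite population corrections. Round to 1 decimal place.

V̂(x̄_st) = Σ W_h² (1 − n_h/N_h) s_h²/n_h, with W_h = N_h/N and N = 2225:
  stratum A: (150/2225)²·(1 − 10/150)·130.7²/10 = 7.2462
  stratum B: (625/2225)²·(1 − 131/625)·306.3²/131 = 44.6652
  stratum C: (1450/2225)²·(1 − 144/1450)·199.8²/144 = 106.042
V̂(x̄_st) = 157.954
SE(x̄_st) = √157.954 = 12.568

SE(x̄_st) ≈ 12.6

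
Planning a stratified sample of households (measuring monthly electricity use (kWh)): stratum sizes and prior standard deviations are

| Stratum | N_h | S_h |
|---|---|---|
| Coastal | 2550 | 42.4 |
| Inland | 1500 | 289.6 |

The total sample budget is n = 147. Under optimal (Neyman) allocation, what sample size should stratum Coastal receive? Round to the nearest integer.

29

Neyman allocation: n_h = n · N_h S_h / Σ N_i S_i, with n = 147.
  stratum Coastal: N_h·S_h = 2550·42.4 = 108120.00
  stratum Inland: N_h·S_h = 1500·289.6 = 434400.00
Σ N_h S_h = 542520.00
n for stratum Coastal = 147·108120.00/542520.00 = 29.296 → 29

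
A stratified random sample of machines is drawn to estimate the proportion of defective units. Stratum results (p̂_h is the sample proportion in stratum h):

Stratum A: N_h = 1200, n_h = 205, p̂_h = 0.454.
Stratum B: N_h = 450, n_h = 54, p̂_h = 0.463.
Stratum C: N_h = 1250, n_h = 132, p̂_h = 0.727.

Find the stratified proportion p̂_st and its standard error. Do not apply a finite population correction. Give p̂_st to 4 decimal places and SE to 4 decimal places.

N = 2900; stratum weights W_h = N_h/N.
p̂_st = Σ W_h p̂_h = (1200·0.454 + 450·0.463 + 1250·0.727)/2900 = 0.57307
V̂(p̂_st) = Σ W_h² p̂_h(1−p̂_h)/(n_h−1):
  stratum A: (1200/2900)²·0.454·0.546/204 = 0.000208058
  stratum B: (450/2900)²·0.463·0.537/53 = 0.000112956
  stratum C: (1250/2900)²·0.727·0.273/131 = 0.000281481
V̂(p̂_st) = 0.000602495; SE = √V̂ = 0.0245458

p̂_st ≈ 0.5731, SE ≈ 0.0245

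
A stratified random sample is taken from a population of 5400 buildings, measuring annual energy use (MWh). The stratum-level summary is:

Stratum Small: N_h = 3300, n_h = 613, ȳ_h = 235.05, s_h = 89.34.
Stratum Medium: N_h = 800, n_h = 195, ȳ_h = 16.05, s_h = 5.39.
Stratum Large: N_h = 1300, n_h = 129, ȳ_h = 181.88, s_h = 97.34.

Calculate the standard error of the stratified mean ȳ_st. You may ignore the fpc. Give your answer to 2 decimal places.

V̂(ȳ_st) = Σ W_h² s_h²/n_h, with W_h = N_h/N and N = 5400:
  stratum Small: (3300/5400)²·89.34²/613 = 4.86264
  stratum Medium: (800/5400)²·5.39²/195 = 0.00326991
  stratum Large: (1300/5400)²·97.34²/129 = 4.25689
V̂(ȳ_st) = 9.12279
SE(ȳ_st) = √9.12279 = 3.0204

SE(ȳ_st) ≈ 3.02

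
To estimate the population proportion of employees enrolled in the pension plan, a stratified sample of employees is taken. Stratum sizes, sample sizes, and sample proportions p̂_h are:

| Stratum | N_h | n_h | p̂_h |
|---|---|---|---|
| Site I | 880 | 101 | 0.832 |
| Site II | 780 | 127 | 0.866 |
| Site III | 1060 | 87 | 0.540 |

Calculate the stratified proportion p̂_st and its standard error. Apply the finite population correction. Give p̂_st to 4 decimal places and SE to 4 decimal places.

p̂_st ≈ 0.7280, SE ≈ 0.0244

N = 2720; stratum weights W_h = N_h/N.
p̂_st = Σ W_h p̂_h = (880·0.832 + 780·0.866 + 1060·0.540)/2720 = 0.72796
V̂(p̂_st) = Σ W_h² (1 − n_h/N_h) p̂_h(1−p̂_h)/(n_h−1):
  stratum Site I: (880/2720)²·(1 − 101/880)·0.832·0.168/100 = 0.000129513
  stratum Site II: (780/2720)²·(1 − 127/780)·0.866·0.134/126 = 6.34048e-05
  stratum Site III: (1060/2720)²·(1 − 87/1060)·0.540·0.460/86 = 0.000402656
V̂(p̂_st) = 0.000595574; SE = √V̂ = 0.0244044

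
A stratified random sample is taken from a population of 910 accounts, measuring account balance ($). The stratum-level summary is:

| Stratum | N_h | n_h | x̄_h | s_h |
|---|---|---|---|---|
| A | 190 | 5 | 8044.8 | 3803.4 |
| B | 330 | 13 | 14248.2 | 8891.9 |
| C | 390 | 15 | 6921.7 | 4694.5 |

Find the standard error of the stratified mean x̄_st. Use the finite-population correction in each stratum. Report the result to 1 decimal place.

V̂(x̄_st) = Σ W_h² (1 − n_h/N_h) s_h²/n_h, with W_h = N_h/N and N = 910:
  stratum A: (190/910)²·(1 − 5/190)·3803.4²/5 = 122805
  stratum B: (330/910)²·(1 − 13/330)·8891.9²/13 = 768310
  stratum C: (390/910)²·(1 − 15/390)·4694.5²/15 = 259478
V̂(x̄_st) = 1.15059e+06
SE(x̄_st) = √1.15059e+06 = 1072.66

SE(x̄_st) ≈ 1072.7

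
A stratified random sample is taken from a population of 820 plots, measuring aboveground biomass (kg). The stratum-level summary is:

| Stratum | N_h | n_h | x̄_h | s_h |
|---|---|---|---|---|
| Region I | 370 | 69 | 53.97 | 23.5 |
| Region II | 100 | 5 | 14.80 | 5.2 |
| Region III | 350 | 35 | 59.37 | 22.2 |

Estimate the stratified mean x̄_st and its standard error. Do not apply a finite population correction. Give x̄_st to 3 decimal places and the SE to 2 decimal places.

x̄_st ≈ 51.498, SE ≈ 2.07

x̄_st = Σ W_h x̄_h = (370·53.97 + 100·14.80 + 350·59.37)/820 = 51.49805
V̂(x̄_st) = Σ W_h² s_h²/n_h, with W_h = N_h/N and N = 820:
  stratum Region I: (370/820)²·23.5²/69 = 1.62953
  stratum Region II: (100/820)²·5.2²/5 = 0.0804283
  stratum Region III: (350/820)²·22.2²/35 = 2.56535
V̂(x̄_st) = 4.27531
SE(x̄_st) = √4.27531 = 2.06768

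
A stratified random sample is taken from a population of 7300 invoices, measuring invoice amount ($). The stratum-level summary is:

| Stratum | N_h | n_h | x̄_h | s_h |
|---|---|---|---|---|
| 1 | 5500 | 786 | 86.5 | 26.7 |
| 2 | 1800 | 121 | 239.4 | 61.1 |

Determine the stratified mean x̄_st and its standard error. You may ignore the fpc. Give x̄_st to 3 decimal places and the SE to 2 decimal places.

x̄_st = Σ W_h x̄_h = (5500·86.5 + 1800·239.4)/7300 = 124.20137
V̂(x̄_st) = Σ W_h² s_h²/n_h, with W_h = N_h/N and N = 7300:
  stratum 1: (5500/7300)²·26.7²/786 = 0.514849
  stratum 2: (1800/7300)²·61.1²/121 = 1.87584
V̂(x̄_st) = 2.39069
SE(x̄_st) = √2.39069 = 1.54619

x̄_st ≈ 124.201, SE ≈ 1.55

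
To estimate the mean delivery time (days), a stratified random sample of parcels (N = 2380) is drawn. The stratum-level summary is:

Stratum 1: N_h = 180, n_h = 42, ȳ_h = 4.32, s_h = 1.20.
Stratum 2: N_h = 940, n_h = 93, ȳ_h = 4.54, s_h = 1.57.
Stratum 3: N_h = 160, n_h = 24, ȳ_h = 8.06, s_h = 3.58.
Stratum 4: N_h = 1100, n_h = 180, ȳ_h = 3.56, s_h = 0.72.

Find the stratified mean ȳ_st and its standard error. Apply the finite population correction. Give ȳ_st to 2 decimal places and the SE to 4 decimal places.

ȳ_st = Σ W_h ȳ_h = (180·4.32 + 940·4.54 + 160·8.06 + 1100·3.56)/2380 = 4.30706
V̂(ȳ_st) = Σ W_h² (1 − n_h/N_h) s_h²/n_h, with W_h = N_h/N and N = 2380:
  stratum 1: (180/2380)²·(1 − 42/180)·1.20²/42 = 0.000150353
  stratum 2: (940/2380)²·(1 − 93/940)·1.57²/93 = 0.00372541
  stratum 3: (160/2380)²·(1 − 24/160)·3.58²/24 = 0.00205144
  stratum 4: (1100/2380)²·(1 − 180/1100)·0.72²/180 = 0.00051454
V̂(ȳ_st) = 0.00644174
SE(ȳ_st) = √0.00644174 = 0.0802605

ȳ_st ≈ 4.31, SE ≈ 0.0803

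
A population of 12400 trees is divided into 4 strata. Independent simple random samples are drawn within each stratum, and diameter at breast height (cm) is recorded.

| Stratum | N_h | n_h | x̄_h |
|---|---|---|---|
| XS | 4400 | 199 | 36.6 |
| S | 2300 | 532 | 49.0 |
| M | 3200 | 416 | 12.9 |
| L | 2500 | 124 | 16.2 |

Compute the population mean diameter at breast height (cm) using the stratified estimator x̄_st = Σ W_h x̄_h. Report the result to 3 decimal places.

x̄_st ≈ 28.671

N = Σ N_h = 12400. Stratum weights W_h = N_h/N.
x̄_st = (4400·36.6 + 2300·49.0 + 3200·12.9 + 2500·16.2) / 12400 = 28.67097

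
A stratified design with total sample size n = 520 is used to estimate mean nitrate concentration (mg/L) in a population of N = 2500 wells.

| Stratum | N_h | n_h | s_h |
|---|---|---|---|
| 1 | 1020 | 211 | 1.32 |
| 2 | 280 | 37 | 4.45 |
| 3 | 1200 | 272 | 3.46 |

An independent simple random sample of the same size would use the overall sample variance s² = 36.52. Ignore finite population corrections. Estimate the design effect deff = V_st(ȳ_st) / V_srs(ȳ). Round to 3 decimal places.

deff ≈ 0.260

V̂(ȳ_st) = Σ W_h² s_h²/n_h, with W_h = N_h/N and N = 2500:
  stratum 1: (1020/2500)²·1.32²/211 = 0.00137463
  stratum 2: (280/2500)²·4.45²/37 = 0.00671358
  stratum 3: (1200/2500)²·3.46²/272 = 0.0101406
V_st = 0.0182289
V_srs = s²/n = 36.52/520 = 0.0702308
deff = V_st / V_srs = 0.0182289/0.0702308 = 0.2596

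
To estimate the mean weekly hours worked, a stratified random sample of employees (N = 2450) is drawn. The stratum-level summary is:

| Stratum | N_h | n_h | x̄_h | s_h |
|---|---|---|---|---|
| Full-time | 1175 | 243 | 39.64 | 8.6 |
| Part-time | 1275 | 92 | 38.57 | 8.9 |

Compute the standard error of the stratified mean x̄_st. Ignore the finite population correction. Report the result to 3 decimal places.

SE(x̄_st) ≈ 0.551

V̂(x̄_st) = Σ W_h² s_h²/n_h, with W_h = N_h/N and N = 2450:
  stratum Full-time: (1175/2450)²·8.6²/243 = 0.0700058
  stratum Part-time: (1275/2450)²·8.9²/92 = 0.233174
V̂(x̄_st) = 0.30318
SE(x̄_st) = √0.30318 = 0.550618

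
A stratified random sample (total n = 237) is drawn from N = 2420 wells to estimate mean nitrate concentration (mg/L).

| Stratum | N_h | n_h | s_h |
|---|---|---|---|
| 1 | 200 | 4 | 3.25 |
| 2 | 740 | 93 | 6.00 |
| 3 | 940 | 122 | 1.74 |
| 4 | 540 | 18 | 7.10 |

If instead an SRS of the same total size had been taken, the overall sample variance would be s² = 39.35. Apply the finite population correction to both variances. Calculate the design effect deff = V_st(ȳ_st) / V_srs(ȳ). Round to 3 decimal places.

V̂(ȳ_st) = Σ W_h² (1 − n_h/N_h) s_h²/n_h, with W_h = N_h/N and N = 2420:
  stratum 1: (200/2420)²·(1 − 4/200)·3.25²/4 = 0.0176751
  stratum 2: (740/2420)²·(1 − 93/740)·6.00²/93 = 0.0316464
  stratum 3: (940/2420)²·(1 − 122/940)·1.74²/122 = 0.00325829
  stratum 4: (540/2420)²·(1 − 18/540)·7.10²/18 = 0.134796
V_st = 0.187376
V_srs = (1 − 237/2420)·39.35/237 = 0.149773
deff = V_st / V_srs = 0.187376/0.149773 = 1.2511

deff ≈ 1.251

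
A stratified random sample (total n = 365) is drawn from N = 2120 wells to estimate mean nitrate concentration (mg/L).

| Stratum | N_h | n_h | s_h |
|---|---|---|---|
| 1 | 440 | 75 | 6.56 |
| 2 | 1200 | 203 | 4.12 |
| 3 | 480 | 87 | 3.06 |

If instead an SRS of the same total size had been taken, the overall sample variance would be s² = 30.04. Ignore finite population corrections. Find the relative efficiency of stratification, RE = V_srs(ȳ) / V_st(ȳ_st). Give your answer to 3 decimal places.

V̂(ȳ_st) = Σ W_h² s_h²/n_h, with W_h = N_h/N and N = 2120:
  stratum 1: (440/2120)²·6.56²/75 = 0.0247161
  stratum 2: (1200/2120)²·4.12²/203 = 0.026791
  stratum 3: (480/2120)²·3.06²/87 = 0.0055174
V_st = 0.0570245
V_srs = s²/n = 30.04/365 = 0.0823014
Relative efficiency = V_srs / V_st = 0.0823014/0.0570245 = 1.4433

RE ≈ 1.443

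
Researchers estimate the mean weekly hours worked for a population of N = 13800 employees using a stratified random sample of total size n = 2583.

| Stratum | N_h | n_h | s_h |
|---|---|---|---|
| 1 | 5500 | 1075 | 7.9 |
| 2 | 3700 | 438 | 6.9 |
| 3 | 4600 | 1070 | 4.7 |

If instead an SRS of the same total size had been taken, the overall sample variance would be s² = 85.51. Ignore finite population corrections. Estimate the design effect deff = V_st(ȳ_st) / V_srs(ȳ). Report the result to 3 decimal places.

deff ≈ 0.584

V̂(ȳ_st) = Σ W_h² s_h²/n_h, with W_h = N_h/N and N = 13800:
  stratum 1: (5500/13800)²·7.9²/1075 = 0.00922174
  stratum 2: (3700/13800)²·6.9²/438 = 0.00781393
  stratum 3: (4600/13800)²·4.7²/1070 = 0.00229387
V_st = 0.0193295
V_srs = s²/n = 85.51/2583 = 0.0331049
deff = V_st / V_srs = 0.0193295/0.0331049 = 0.5839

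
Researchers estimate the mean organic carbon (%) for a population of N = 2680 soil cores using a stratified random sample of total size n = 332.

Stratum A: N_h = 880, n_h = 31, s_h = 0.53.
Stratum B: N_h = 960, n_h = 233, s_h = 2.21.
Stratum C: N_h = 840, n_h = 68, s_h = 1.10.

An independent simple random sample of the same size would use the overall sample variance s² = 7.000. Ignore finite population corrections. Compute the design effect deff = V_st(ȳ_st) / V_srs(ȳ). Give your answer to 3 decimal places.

V̂(ȳ_st) = Σ W_h² s_h²/n_h, with W_h = N_h/N and N = 2680:
  stratum A: (880/2680)²·0.53²/31 = 0.00097698
  stratum B: (960/2680)²·2.21²/233 = 0.00268969
  stratum C: (840/2680)²·1.10²/68 = 0.0017481
V_st = 0.00541476
V_srs = s²/n = 7.000/332 = 0.0210843
deff = V_st / V_srs = 0.00541476/0.0210843 = 0.2568

deff ≈ 0.257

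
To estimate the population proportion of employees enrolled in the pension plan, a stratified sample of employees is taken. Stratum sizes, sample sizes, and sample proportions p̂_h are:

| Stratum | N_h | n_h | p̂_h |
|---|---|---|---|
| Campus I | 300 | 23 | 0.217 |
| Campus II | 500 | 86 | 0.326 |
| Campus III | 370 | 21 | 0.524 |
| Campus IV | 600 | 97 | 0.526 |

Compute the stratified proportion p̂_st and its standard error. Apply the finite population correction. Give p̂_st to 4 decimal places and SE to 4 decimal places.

N = 1770; stratum weights W_h = N_h/N.
p̂_st = Σ W_h p̂_h = (300·0.217 + 500·0.326 + 370·0.524 + 600·0.526)/1770 = 0.41671
V̂(p̂_st) = Σ W_h² (1 − n_h/N_h) p̂_h(1−p̂_h)/(n_h−1):
  stratum Campus I: (300/1770)²·(1 − 23/300)·0.217·0.783/22 = 0.000204858
  stratum Campus II: (500/1770)²·(1 − 86/500)·0.326·0.674/85 = 0.000170798
  stratum Campus III: (370/1770)²·(1 − 21/370)·0.524·0.476/20 = 0.00051403
  stratum Campus IV: (600/1770)²·(1 − 97/600)·0.526·0.474/96 = 0.000250187
V̂(p̂_st) = 0.00113987; SE = √V̂ = 0.033762

p̂_st ≈ 0.4167, SE ≈ 0.0338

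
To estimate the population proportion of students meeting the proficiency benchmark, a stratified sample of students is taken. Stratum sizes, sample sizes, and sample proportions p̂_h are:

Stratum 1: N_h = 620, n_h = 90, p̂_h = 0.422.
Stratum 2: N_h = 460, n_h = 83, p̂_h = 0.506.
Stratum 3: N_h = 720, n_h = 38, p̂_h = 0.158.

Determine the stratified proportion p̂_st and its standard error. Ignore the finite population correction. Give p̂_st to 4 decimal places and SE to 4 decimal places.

p̂_st ≈ 0.3379, SE ≈ 0.0332

N = 1800; stratum weights W_h = N_h/N.
p̂_st = Σ W_h p̂_h = (620·0.422 + 460·0.506 + 720·0.158)/1800 = 0.33787
V̂(p̂_st) = Σ W_h² p̂_h(1−p̂_h)/(n_h−1):
  stratum 1: (620/1800)²·0.422·0.578/89 = 0.000325154
  stratum 2: (460/1800)²·0.506·0.494/82 = 0.000199083
  stratum 3: (720/1800)²·0.158·0.842/37 = 0.000575291
V̂(p̂_st) = 0.00109953; SE = √V̂ = 0.0331591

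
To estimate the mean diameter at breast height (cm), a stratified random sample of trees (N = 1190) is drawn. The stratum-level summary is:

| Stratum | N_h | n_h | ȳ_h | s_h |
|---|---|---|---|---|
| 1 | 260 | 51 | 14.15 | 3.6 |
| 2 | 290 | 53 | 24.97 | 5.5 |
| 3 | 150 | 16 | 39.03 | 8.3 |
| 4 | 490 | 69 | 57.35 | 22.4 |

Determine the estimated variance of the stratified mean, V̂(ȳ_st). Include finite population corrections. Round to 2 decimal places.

V̂(ȳ_st) = Σ W_h² (1 − n_h/N_h) s_h²/n_h, with W_h = N_h/N and N = 1190:
  stratum 1: (260/1190)²·(1 − 51/260)·3.6²/51 = 0.00975126
  stratum 2: (290/1190)²·(1 − 53/290)·5.5²/53 = 0.0277014
  stratum 3: (150/1190)²·(1 − 16/150)·8.3²/16 = 0.0611137
  stratum 4: (490/1190)²·(1 − 69/490)·22.4²/69 = 1.05933
V̂(ȳ_st) = 1.1579

V̂(ȳ_st) ≈ 1.16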